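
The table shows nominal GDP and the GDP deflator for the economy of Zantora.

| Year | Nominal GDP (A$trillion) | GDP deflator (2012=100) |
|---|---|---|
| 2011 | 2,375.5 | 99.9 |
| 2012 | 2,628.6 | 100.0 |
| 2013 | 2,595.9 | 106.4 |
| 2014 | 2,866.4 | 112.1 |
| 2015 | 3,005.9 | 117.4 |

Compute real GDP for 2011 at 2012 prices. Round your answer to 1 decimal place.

A$2,377.9 trillion

Real GDP 2011 = 2375.5 / 0.999 = 2377.88.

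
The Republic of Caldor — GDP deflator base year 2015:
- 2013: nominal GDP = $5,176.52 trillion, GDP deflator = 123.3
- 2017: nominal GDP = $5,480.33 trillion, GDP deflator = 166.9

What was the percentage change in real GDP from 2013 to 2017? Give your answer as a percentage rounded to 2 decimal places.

Deflate each year: 2013 → 5176.52/1.233 = 4198.31; 2017 → 5480.33/1.669 = 3283.60.
So real GDP changed by 3283.60/4198.31 − 1 = -0.2179, i.e. -21.79%.

-21.79%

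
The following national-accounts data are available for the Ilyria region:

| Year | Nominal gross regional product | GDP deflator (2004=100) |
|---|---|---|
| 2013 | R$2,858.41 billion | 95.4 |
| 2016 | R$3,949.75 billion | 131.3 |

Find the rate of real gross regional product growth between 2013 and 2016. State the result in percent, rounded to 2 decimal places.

Deflate each year: 2013 → 2858.41/0.954 = 2996.24; 2016 → 3949.75/1.313 = 3008.19.
So real gross regional product changed by 3008.19/2996.24 − 1 = 0.0040, i.e. 0.40%.

0.40%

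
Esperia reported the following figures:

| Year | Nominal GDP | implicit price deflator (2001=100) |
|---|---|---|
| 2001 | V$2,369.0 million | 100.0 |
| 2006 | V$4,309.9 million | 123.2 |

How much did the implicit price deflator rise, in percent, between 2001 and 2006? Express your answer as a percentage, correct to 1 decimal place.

Price-level change = 123.2 / 100.0 − 1 = 0.2320.

23.2%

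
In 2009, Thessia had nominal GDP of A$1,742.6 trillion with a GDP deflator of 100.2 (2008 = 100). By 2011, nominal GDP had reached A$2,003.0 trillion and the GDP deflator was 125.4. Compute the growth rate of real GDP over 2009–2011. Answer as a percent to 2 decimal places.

-8.16%

Deflate each year: 2009 → 1742.6/1.002 = 1739.12; 2011 → 2003.0/1.254 = 1597.29.
So real GDP changed by 1597.29/1739.12 − 1 = -0.0816, i.e. -8.16%.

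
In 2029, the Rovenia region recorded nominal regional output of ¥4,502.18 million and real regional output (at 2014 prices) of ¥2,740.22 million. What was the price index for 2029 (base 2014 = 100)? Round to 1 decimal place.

164.3

price index = (Nominal / Real) × 100 = 4502.18 / 2740.22 × 100 = 164.30.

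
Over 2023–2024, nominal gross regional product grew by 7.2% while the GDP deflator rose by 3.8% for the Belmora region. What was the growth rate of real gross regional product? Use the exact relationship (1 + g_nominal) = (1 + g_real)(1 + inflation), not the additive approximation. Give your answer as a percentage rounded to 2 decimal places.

(1 + g_nom) = (1 + g_real)(1 + π), so g_real = 1.0720 / 1.0380 − 1 = 0.03276.

3.28%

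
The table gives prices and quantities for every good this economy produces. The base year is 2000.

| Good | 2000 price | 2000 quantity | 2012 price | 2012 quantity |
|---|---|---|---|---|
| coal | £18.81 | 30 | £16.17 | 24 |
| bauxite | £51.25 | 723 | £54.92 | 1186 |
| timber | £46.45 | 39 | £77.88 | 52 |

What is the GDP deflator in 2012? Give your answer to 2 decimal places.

109.31

Nominal GDP 2012 = 16.17·24 + 54.92·1186 + 77.88·52 = 69572.96.
Real GDP 2012 (at 2000 prices) = 18.81·24 + 51.25·1186 + 46.45·52 = 63649.34.
Deflator = Nominal/Real × 100 = 69572.96/63649.34 × 100 = 109.307.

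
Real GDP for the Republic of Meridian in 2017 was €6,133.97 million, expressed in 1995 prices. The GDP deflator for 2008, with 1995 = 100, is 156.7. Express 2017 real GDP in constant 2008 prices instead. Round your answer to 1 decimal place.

Real GDP in 2008 prices = Real GDP in 1995 prices × (P_2008/P_1995) = 6133.97 × 1.567 = 9611.93.

€9,611.9 million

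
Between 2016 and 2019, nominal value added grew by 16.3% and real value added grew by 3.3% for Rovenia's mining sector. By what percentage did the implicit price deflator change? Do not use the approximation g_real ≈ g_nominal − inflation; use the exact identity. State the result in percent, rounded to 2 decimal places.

(1 + g_nom) = (1 + g_real)(1 + π), so π = 1.1630 / 1.0330 − 1 = 0.12585.

12.58%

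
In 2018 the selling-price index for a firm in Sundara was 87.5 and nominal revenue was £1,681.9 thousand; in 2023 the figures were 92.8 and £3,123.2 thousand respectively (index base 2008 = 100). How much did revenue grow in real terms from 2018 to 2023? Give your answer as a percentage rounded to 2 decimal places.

75.09%

Deflate each year: 2018 → 1681.9/0.875 = 1922.17; 2023 → 3123.2/0.928 = 3365.52.
So real revenue changed by 3365.52/1922.17 − 1 = 0.7509, i.e. 75.09%.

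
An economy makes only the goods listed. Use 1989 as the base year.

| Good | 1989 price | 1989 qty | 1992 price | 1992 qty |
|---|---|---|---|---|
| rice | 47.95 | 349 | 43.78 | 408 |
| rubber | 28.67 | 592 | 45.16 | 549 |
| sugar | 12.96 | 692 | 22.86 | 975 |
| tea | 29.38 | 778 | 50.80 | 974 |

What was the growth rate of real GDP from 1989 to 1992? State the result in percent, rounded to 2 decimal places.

Real GDP 1989 = Nominal GDP 1989 = 47.95·349 + 28.67·592 + 12.96·692 + 29.38·778 = 65533.15.
Real GDP 1992 (at 1989 prices) = 47.95·408 + 28.67·549 + 12.96·975 + 29.38·974 = 76555.55.
Real growth = 76555.55/65533.15 − 1 = 0.1682.

16.82%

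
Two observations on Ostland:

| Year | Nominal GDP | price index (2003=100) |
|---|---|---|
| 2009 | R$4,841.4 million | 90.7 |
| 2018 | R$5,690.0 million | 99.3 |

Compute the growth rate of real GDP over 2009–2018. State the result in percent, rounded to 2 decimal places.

7.35%

Deflate each year: 2009 → 4841.4/0.907 = 5337.82; 2018 → 5690.0/0.993 = 5730.11.
So real GDP changed by 5730.11/5337.82 − 1 = 0.0735, i.e. 7.35%.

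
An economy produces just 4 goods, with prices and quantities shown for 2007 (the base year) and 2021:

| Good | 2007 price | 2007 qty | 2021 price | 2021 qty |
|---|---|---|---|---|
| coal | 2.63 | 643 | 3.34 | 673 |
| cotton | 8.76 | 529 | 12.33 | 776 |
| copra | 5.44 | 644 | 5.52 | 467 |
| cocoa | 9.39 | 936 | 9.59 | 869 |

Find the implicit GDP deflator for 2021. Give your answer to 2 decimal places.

117.95

Nominal GDP 2021 = 3.34·673 + 12.33·776 + 5.52·467 + 9.59·869 = 22727.45.
Real GDP 2021 (at 2007 prices) = 2.63·673 + 8.76·776 + 5.44·467 + 9.39·869 = 19268.14.
Deflator = Nominal/Real × 100 = 22727.45/19268.14 × 100 = 117.954.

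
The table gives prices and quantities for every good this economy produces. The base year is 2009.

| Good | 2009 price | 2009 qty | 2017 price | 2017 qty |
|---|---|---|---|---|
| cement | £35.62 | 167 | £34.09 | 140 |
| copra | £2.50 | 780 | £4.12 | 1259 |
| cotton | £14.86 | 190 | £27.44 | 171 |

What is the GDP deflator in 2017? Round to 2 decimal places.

137.25

Nominal GDP 2017 = 34.09·140 + 4.12·1259 + 27.44·171 = 14651.92.
Real GDP 2017 (at 2009 prices) = 35.62·140 + 2.50·1259 + 14.86·171 = 10675.36.
Deflator = Nominal/Real × 100 = 14651.92/10675.36 × 100 = 137.250.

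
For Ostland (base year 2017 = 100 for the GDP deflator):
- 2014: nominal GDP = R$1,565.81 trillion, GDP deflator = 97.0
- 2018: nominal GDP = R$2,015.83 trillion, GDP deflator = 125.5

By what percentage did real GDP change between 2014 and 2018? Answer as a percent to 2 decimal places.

Deflate each year: 2014 → 1565.81/0.970 = 1614.24; 2018 → 2015.83/1.255 = 1606.24.
So real GDP changed by 1606.24/1614.24 − 1 = -0.0050, i.e. -0.50%.

-0.50%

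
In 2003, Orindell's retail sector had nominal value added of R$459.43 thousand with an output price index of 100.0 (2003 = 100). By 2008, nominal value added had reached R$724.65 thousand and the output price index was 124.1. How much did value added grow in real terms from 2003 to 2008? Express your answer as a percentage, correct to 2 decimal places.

27.10%

Deflate each year: 2003 → 459.43/1.000 = 459.43; 2008 → 724.65/1.241 = 583.92.
So real value added changed by 583.92/459.43 − 1 = 0.2710, i.e. 27.10%.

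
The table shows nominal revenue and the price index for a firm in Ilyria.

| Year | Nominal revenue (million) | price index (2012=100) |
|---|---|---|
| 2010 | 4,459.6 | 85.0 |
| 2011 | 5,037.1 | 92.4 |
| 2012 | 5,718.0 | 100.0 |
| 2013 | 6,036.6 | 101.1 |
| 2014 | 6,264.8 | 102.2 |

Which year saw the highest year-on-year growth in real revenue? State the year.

2012

2011: real = 5037.1/0.924 = 5451.41; growth vs 2010 (5246.59) = 3.90%.
2012: real = 5718.0/1.000 = 5718.00; growth vs 2011 (5451.41) = 4.89%.
2013: real = 6036.6/1.011 = 5970.92; growth vs 2012 (5718.00) = 4.42%.
2014: real = 6264.8/1.022 = 6129.94; growth vs 2013 (5970.92) = 2.66%.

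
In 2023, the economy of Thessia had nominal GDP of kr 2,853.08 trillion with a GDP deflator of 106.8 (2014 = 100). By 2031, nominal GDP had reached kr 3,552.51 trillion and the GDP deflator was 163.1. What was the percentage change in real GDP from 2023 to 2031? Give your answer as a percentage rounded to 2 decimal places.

Deflate each year: 2023 → 2853.08/1.068 = 2671.42; 2031 → 3552.51/1.631 = 2178.12.
So real GDP changed by 2178.12/2671.42 − 1 = -0.1847, i.e. -18.47%.

-18.47%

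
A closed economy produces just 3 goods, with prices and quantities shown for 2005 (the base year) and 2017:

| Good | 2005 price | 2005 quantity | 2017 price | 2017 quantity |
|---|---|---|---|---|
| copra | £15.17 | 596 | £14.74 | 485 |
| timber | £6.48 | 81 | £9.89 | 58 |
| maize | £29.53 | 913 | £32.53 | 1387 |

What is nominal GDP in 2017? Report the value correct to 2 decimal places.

Nominal GDP 2017 = Σ (p_2017 × q_2017) = 14.74·485 + 9.89·58 + 32.53·1387 = 52841.63.

£52841.63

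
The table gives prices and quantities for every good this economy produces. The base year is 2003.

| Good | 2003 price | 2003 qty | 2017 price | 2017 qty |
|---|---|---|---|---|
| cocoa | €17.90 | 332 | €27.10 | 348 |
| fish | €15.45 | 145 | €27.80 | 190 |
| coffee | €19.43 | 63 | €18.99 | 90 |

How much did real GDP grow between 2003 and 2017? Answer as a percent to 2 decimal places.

Real GDP 2003 = Nominal GDP 2003 = 17.90·332 + 15.45·145 + 19.43·63 = 9407.14.
Real GDP 2017 (at 2003 prices) = 17.90·348 + 15.45·190 + 19.43·90 = 10913.40.
Real growth = 10913.40/9407.14 − 1 = 0.1601.

16.01%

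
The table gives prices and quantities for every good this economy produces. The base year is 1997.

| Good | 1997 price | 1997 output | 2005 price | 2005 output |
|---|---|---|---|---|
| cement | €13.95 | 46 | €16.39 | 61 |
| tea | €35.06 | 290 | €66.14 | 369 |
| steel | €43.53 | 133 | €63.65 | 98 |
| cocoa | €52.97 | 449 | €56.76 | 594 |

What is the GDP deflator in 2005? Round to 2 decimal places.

Nominal GDP 2005 = 16.39·61 + 66.14·369 + 63.65·98 + 56.76·594 = 65358.59.
Real GDP 2005 (at 1997 prices) = 13.95·61 + 35.06·369 + 43.53·98 + 52.97·594 = 49518.21.
Deflator = Nominal/Real × 100 = 65358.59/49518.21 × 100 = 131.989.

131.99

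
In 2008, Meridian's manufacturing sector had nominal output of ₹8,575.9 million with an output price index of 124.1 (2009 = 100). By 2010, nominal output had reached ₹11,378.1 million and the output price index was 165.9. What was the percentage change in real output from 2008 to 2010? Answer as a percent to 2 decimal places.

Real output 2008 = 8575.9 / 1.241 = 6910.48.
Real output 2010 = 11378.1 / 1.659 = 6858.41.
Real growth = 6858.41 / 6910.48 − 1 = -0.0075.

-0.75%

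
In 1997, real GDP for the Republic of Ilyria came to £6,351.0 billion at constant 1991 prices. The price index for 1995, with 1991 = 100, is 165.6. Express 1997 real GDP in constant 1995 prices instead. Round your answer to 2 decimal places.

£10,517.26 billion

Real GDP in 1995 prices = Real GDP in 1991 prices × (P_1995/P_1991) = 6351.0 × 1.656 = 10517.26.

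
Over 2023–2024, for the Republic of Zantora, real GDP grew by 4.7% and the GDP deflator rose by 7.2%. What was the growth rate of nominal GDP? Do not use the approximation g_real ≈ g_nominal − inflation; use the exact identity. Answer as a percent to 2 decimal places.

(1 + g_nom) = (1 + g_real)(1 + π) = 1.0470 × 1.0720 = 1.12238.

12.24%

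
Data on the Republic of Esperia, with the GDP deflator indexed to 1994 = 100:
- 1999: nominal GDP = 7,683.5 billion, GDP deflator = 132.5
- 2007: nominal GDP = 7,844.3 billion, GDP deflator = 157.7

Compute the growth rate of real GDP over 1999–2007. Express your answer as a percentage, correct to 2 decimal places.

Real GDP 1999 = 7683.5 / 1.325 = 5798.87.
Real GDP 2007 = 7844.3 / 1.577 = 4974.19.
Real growth = 4974.19 / 5798.87 − 1 = -0.1422.

-14.22%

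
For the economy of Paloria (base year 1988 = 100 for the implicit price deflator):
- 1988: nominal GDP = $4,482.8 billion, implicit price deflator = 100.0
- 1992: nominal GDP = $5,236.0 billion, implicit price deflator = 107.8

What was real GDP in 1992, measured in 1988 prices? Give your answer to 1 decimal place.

$4,857.1 billion

Real GDP = Nominal / (implicit price deflator/100) = 5236.0 / 1.078 = 4857.14.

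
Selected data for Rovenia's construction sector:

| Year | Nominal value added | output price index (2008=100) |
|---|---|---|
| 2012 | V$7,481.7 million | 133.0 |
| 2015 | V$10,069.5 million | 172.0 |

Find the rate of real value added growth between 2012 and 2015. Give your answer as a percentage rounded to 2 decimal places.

4.07%

Real value added 2012 = 7481.7 / 1.330 = 5625.34.
Real value added 2015 = 10069.5 / 1.720 = 5854.36.
Real growth = 5854.36 / 5625.34 − 1 = 0.0407.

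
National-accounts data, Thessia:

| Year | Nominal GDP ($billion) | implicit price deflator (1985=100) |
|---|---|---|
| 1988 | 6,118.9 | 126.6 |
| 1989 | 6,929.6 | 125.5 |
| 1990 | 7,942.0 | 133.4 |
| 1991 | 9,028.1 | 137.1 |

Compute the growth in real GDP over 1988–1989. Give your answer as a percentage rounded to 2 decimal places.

14.24%

Real GDP 1988 = 6118.9/1.266 = 4833.25.
Real GDP 1989 = 6929.6/1.255 = 5521.59.
Change = 5521.59/4833.25 − 1 = 0.1424.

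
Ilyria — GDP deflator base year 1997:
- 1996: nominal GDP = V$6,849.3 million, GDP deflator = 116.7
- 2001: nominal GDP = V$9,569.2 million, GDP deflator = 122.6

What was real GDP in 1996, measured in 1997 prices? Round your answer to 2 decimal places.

V$5,869.15 million

Real GDP = Nominal / (GDP deflator/100) = 6849.3 / 1.167 = 5869.15.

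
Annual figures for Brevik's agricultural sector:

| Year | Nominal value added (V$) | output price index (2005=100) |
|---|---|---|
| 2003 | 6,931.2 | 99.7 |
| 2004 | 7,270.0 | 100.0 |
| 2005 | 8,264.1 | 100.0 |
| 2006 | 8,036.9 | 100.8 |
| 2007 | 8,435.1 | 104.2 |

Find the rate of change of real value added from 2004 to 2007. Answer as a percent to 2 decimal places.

11.35%

Real value added 2004 = 7270.0/1.000 = 7270.00.
Real value added 2007 = 8435.1/1.042 = 8095.11.
Change = 8095.11/7270.00 − 1 = 0.1135.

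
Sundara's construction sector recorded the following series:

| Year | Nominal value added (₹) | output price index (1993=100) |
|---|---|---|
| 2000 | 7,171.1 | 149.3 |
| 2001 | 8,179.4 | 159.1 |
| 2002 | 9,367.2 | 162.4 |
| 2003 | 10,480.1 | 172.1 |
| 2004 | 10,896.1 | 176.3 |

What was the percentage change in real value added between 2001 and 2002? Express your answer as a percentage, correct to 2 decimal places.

Real value added 2001 = 8179.4/1.591 = 5141.04.
Real value added 2002 = 9367.2/1.624 = 5767.98.
Change = 5767.98/5141.04 − 1 = 0.1219.

12.19%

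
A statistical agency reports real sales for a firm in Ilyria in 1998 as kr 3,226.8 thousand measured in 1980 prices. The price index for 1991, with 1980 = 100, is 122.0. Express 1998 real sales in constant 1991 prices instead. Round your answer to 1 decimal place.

Real sales in 1991 prices = Real sales in 1980 prices × (P_1991/P_1980) = 3226.8 × 1.220 = 3936.70.

kr 3,936.7 thousand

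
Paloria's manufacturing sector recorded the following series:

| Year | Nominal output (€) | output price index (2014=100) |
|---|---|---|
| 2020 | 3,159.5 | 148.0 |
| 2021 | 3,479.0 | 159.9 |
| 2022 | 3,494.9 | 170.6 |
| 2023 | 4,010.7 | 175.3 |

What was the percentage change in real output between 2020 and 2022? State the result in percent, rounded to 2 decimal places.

-4.04%

Real output 2020 = 3159.5/1.480 = 2134.80.
Real output 2022 = 3494.9/1.706 = 2048.59.
Change = 2048.59/2134.80 − 1 = -0.0404.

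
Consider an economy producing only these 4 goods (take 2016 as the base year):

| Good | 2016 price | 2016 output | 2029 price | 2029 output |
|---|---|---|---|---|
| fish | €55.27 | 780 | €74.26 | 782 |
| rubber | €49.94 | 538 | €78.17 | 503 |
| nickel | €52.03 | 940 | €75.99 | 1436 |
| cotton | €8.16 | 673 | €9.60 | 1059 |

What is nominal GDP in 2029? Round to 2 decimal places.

€216678.87

Nominal GDP 2029 = Σ (p_2029 × q_2029) = 74.26·782 + 78.17·503 + 75.99·1436 + 9.60·1059 = 216678.87.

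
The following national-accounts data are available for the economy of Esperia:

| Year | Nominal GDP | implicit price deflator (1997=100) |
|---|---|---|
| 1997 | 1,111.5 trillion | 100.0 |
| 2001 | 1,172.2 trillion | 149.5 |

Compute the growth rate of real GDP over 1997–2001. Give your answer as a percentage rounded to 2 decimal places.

-29.46%

Deflate each year: 1997 → 1111.5/1.000 = 1111.50; 2001 → 1172.2/1.495 = 784.08.
So real GDP changed by 784.08/1111.50 − 1 = -0.2946, i.e. -29.46%.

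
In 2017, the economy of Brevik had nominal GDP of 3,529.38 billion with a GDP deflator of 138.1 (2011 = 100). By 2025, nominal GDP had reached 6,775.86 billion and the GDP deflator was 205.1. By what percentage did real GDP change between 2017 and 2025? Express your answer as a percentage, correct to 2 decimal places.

Real GDP 2017 = 3529.38 / 1.381 = 2555.67.
Real GDP 2025 = 6775.86 / 2.051 = 3303.69.
Real growth = 3303.69 / 2555.67 − 1 = 0.2927.

29.27%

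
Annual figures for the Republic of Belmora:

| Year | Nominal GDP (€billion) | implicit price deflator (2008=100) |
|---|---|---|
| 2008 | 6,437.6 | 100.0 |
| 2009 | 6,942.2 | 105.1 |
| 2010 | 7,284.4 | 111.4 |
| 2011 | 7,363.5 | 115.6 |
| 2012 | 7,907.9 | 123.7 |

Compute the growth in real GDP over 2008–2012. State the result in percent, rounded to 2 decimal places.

Real GDP 2008 = 6437.6/1.000 = 6437.60.
Real GDP 2012 = 7907.9/1.237 = 6392.81.
Change = 6392.81/6437.60 − 1 = -0.0070.

-0.70%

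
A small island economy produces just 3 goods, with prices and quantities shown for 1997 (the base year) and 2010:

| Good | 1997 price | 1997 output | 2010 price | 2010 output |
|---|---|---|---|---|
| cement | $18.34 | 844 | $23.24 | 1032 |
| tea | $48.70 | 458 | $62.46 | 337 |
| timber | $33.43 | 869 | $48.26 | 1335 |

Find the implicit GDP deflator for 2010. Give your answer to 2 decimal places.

136.88

Nominal GDP 2010 = 23.24·1032 + 62.46·337 + 48.26·1335 = 109459.80.
Real GDP 2010 (at 1997 prices) = 18.34·1032 + 48.70·337 + 33.43·1335 = 79967.83.
Deflator = Nominal/Real × 100 = 109459.80/79967.83 × 100 = 136.880.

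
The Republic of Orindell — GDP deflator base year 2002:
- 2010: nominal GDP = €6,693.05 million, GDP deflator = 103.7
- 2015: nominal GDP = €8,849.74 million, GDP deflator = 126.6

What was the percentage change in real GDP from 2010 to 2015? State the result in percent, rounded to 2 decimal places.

Real GDP 2010 = 6693.05 / 1.037 = 6454.24.
Real GDP 2015 = 8849.74 / 1.266 = 6990.32.
Real growth = 6990.32 / 6454.24 − 1 = 0.0831.

8.31%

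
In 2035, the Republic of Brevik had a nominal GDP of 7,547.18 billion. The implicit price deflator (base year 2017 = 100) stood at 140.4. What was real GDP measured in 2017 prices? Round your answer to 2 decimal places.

5,375.48 billion

Real GDP = Nominal / (implicit price deflator/100) = 7547.18 / 1.404 = 5375.48.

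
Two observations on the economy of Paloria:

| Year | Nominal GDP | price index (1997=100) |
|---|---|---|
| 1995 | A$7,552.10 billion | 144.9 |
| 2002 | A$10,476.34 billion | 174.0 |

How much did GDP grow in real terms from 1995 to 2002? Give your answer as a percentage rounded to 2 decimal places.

15.52%

Real GDP 1995 = 7552.10 / 1.449 = 5211.94.
Real GDP 2002 = 10476.34 / 1.740 = 6020.89.
Real growth = 6020.89 / 5211.94 − 1 = 0.1552.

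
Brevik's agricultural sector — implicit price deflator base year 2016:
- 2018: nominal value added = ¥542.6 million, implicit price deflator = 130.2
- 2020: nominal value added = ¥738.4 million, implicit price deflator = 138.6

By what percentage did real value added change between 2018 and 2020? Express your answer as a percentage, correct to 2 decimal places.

Real value added 2018 = 542.6 / 1.302 = 416.74.
Real value added 2020 = 738.4 / 1.386 = 532.76.
Real growth = 532.76 / 416.74 − 1 = 0.2784.

27.84%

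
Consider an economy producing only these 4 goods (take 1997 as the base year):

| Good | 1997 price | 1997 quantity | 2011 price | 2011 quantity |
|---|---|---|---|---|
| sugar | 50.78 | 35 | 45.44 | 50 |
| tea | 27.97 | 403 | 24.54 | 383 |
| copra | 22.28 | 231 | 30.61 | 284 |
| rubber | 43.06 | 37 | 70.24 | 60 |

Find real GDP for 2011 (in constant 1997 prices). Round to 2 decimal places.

22162.63

Real GDP 2011 = Σ (p_1997 × q_2011) = 50.78·50 + 27.97·383 + 22.28·284 + 43.06·60 = 22162.63.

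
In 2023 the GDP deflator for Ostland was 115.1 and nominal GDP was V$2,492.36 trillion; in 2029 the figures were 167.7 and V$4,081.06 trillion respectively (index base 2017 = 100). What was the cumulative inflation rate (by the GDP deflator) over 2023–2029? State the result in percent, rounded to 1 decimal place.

Price-level change = 167.7 / 115.1 − 1 = 0.4570.

45.7%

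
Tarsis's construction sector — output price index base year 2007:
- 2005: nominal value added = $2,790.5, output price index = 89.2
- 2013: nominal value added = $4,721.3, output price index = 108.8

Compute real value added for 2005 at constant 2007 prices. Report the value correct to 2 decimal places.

Real value added = Nominal / (output price index/100) = 2790.5 / 0.892 = 3128.36.

$3,128.36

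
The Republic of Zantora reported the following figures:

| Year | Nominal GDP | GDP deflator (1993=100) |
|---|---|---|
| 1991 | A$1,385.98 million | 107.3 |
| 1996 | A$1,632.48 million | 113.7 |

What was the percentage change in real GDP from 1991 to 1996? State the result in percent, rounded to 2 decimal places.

Deflate each year: 1991 → 1385.98/1.073 = 1291.69; 1996 → 1632.48/1.137 = 1435.78.
So real GDP changed by 1435.78/1291.69 − 1 = 0.1116, i.e. 11.16%.

11.16%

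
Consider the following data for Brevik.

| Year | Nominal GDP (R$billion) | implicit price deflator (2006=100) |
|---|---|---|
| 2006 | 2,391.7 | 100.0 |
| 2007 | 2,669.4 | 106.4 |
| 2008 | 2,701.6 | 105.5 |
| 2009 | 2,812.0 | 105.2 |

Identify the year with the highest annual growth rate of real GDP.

2007: real = 2669.4/1.064 = 2508.83; growth vs 2006 (2391.70) = 4.90%.
2008: real = 2701.6/1.055 = 2560.76; growth vs 2007 (2508.83) = 2.07%.
2009: real = 2812.0/1.052 = 2673.00; growth vs 2008 (2560.76) = 4.38%.

2007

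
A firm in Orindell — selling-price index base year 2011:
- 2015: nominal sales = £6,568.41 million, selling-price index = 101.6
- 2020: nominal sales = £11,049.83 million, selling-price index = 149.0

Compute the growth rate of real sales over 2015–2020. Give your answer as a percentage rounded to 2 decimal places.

14.71%

Real sales 2015 = 6568.41 / 1.016 = 6464.97.
Real sales 2020 = 11049.83 / 1.490 = 7415.99.
Real growth = 7415.99 / 6464.97 − 1 = 0.1471.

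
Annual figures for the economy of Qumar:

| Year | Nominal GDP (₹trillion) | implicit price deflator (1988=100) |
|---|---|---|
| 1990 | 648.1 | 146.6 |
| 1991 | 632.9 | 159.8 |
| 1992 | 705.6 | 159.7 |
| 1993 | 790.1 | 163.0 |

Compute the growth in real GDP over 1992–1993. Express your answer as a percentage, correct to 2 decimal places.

9.71%

Real GDP 1992 = 705.6/1.597 = 441.83.
Real GDP 1993 = 790.1/1.630 = 484.72.
Change = 484.72/441.83 − 1 = 0.0971.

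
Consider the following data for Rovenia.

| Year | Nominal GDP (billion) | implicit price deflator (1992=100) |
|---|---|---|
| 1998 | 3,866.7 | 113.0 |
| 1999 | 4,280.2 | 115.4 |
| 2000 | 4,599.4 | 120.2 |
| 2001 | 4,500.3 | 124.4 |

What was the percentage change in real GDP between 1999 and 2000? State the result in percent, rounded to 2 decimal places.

Real GDP 1999 = 4280.2/1.154 = 3709.01.
Real GDP 2000 = 4599.4/1.202 = 3826.46.
Change = 3826.46/3709.01 − 1 = 0.0317.

3.17%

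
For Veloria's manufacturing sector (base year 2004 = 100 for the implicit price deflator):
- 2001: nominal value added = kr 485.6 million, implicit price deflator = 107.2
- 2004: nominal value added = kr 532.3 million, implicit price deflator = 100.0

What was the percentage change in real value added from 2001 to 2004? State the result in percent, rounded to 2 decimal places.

17.51%

Real value added 2001 = 485.6 / 1.072 = 452.99.
Real value added 2004 = 532.3 / 1.000 = 532.30.
Real growth = 532.30 / 452.99 − 1 = 0.1751.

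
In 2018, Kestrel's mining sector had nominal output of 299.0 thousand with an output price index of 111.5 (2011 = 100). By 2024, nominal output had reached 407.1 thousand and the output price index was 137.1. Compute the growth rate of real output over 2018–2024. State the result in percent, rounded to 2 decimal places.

10.73%

Deflate each year: 2018 → 299.0/1.115 = 268.16; 2024 → 407.1/1.371 = 296.94.
So real output changed by 296.94/268.16 − 1 = 0.1073, i.e. 10.73%.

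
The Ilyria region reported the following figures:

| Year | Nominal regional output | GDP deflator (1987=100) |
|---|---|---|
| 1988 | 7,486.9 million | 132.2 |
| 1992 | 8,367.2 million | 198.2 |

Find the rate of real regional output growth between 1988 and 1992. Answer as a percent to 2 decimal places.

Real regional output 1988 = 7486.9 / 1.322 = 5663.31.
Real regional output 1992 = 8367.2 / 1.982 = 4221.59.
Real growth = 4221.59 / 5663.31 − 1 = -0.2546.

-25.46%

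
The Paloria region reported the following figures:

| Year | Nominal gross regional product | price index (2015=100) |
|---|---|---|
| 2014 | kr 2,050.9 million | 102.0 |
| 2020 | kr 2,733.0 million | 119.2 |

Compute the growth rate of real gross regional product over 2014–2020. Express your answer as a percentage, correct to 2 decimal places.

Deflate each year: 2014 → 2050.9/1.020 = 2010.69; 2020 → 2733.0/1.192 = 2292.79.
So real gross regional product changed by 2292.79/2010.69 − 1 = 0.1403, i.e. 14.03%.

14.03%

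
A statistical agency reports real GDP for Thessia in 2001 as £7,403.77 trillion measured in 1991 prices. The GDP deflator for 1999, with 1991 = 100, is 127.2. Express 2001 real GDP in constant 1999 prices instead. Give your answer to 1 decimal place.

£9,417.6 trillion

Real GDP in 1999 prices = Real GDP in 1991 prices × (P_1999/P_1991) = 7403.77 × 1.272 = 9417.60.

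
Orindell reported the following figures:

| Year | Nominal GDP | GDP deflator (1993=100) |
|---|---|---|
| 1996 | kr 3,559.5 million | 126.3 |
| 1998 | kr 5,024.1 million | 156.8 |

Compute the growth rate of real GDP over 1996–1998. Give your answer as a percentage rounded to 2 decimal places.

Real GDP 1996 = 3559.5 / 1.263 = 2818.29.
Real GDP 1998 = 5024.1 / 1.568 = 3204.15.
Real growth = 3204.15 / 2818.29 − 1 = 0.1369.

13.69%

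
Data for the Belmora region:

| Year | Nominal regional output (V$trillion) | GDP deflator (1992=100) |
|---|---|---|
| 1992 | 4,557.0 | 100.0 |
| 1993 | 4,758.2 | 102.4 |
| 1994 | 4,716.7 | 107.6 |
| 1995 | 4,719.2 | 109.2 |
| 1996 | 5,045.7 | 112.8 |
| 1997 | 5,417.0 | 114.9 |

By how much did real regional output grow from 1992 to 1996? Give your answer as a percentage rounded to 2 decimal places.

Real regional output 1992 = 4557.0/1.000 = 4557.00.
Real regional output 1996 = 5045.7/1.128 = 4473.14.
Change = 4473.14/4557.00 − 1 = -0.0184.

-1.84%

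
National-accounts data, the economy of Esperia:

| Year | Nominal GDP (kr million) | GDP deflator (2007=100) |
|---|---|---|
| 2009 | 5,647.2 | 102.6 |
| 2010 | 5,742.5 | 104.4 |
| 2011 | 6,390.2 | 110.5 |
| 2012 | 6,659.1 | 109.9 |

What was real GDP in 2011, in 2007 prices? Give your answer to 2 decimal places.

kr 5,782.99 million

Real GDP 2011 = 6390.2 / 1.105 = 5782.99.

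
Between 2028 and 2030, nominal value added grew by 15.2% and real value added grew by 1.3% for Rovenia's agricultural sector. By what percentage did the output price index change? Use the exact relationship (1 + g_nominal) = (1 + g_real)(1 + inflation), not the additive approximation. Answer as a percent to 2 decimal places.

13.72%

(1 + g_nom) = (1 + g_real)(1 + π), so π = 1.1520 / 1.0130 − 1 = 0.13722.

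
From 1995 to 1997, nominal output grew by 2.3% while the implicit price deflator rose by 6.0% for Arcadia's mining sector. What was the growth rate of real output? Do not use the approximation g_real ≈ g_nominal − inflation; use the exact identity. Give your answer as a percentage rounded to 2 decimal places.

(1 + g_nom) = (1 + g_real)(1 + π), so g_real = 1.0230 / 1.0600 − 1 = -0.03491.

-3.49%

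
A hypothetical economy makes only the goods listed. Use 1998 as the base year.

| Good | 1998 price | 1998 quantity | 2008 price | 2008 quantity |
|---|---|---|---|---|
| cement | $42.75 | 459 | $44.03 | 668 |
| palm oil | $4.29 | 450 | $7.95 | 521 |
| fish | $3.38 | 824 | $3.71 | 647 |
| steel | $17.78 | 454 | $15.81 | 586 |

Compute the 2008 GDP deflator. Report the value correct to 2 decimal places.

104.20

Nominal GDP 2008 = 44.03·668 + 7.95·521 + 3.71·647 + 15.81·586 = 45219.02.
Real GDP 2008 (at 1998 prices) = 42.75·668 + 4.29·521 + 3.38·647 + 17.78·586 = 43398.03.
Deflator = Nominal/Real × 100 = 45219.02/43398.03 × 100 = 104.196.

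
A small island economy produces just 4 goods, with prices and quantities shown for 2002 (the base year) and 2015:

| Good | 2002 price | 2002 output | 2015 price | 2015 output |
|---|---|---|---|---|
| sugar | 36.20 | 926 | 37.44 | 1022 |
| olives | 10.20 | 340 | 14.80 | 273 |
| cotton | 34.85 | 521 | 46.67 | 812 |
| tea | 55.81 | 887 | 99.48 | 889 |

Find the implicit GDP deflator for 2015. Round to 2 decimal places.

143.28

Nominal GDP 2015 = 37.44·1022 + 14.80·273 + 46.67·812 + 99.48·889 = 168637.84.
Real GDP 2015 (at 2002 prices) = 36.20·1022 + 10.20·273 + 34.85·812 + 55.81·889 = 117694.29.
Deflator = Nominal/Real × 100 = 168637.84/117694.29 × 100 = 143.285.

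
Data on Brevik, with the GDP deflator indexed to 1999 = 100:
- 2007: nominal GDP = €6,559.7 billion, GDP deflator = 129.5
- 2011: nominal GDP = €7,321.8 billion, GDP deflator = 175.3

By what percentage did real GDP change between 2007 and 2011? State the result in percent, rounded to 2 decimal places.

Deflate each year: 2007 → 6559.7/1.295 = 5065.41; 2011 → 7321.8/1.753 = 4176.73.
So real GDP changed by 4176.73/5065.41 − 1 = -0.1754, i.e. -17.54%.

-17.54%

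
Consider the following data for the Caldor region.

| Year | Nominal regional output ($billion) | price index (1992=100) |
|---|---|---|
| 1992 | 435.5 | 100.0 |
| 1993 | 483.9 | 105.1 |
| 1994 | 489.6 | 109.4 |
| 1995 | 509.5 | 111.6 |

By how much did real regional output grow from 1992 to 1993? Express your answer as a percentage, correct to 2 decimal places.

Real regional output 1992 = 435.5/1.000 = 435.50.
Real regional output 1993 = 483.9/1.051 = 460.42.
Change = 460.42/435.50 − 1 = 0.0572.

5.72%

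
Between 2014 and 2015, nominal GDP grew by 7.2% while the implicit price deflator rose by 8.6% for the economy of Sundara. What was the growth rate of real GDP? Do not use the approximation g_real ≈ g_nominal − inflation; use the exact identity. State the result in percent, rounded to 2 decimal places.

-1.29%

(1 + g_nom) = (1 + g_real)(1 + π), so g_real = 1.0720 / 1.0860 − 1 = -0.01289.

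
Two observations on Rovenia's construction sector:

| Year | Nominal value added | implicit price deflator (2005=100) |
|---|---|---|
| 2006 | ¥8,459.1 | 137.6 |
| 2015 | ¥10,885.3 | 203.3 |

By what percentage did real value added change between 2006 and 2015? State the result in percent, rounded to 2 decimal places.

-12.90%

Real value added 2006 = 8459.1 / 1.376 = 6147.60.
Real value added 2015 = 10885.3 / 2.033 = 5354.30.
Real growth = 5354.30 / 6147.60 − 1 = -0.1290.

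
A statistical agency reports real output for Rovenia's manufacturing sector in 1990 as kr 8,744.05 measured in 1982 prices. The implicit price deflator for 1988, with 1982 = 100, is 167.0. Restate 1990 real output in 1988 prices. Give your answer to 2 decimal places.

kr 14,602.56

Real output in 1988 prices = Real output in 1982 prices × (P_1988/P_1982) = 8744.05 × 1.670 = 14602.56.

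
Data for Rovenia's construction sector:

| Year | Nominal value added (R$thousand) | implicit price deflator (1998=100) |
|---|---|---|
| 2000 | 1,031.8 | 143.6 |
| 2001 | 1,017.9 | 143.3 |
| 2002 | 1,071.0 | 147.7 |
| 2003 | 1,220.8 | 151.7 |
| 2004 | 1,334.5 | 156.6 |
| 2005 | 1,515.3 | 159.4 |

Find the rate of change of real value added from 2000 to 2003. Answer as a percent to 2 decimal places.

Real value added 2000 = 1031.8/1.436 = 718.52.
Real value added 2003 = 1220.8/1.517 = 804.75.
Change = 804.75/718.52 − 1 = 0.1200.

12.00%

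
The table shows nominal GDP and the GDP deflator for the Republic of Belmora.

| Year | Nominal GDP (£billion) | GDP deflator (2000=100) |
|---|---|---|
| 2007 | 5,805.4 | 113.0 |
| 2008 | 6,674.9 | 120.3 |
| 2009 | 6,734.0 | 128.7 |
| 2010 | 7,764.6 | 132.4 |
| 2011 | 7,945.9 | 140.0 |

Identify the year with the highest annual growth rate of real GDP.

2008: real = 6674.9/1.203 = 5548.55; growth vs 2007 (5137.52) = 8.00%.
2009: real = 6734.0/1.287 = 5232.32; growth vs 2008 (5548.55) = -5.70%.
2010: real = 7764.6/1.324 = 5864.50; growth vs 2009 (5232.32) = 12.08%.
2011: real = 7945.9/1.400 = 5675.64; growth vs 2010 (5864.50) = -3.22%.

2010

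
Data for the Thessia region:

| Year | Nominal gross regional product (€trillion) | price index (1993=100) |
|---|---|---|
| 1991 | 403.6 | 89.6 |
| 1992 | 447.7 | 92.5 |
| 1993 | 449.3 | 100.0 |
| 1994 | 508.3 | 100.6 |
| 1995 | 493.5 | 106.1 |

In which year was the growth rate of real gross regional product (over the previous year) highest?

1994

1992: real = 447.7/0.925 = 484.00; growth vs 1991 (450.45) = 7.45%.
1993: real = 449.3/1.000 = 449.30; growth vs 1992 (484.00) = -7.17%.
1994: real = 508.3/1.006 = 505.27; growth vs 1993 (449.30) = 12.46%.
1995: real = 493.5/1.061 = 465.13; growth vs 1994 (505.27) = -7.94%.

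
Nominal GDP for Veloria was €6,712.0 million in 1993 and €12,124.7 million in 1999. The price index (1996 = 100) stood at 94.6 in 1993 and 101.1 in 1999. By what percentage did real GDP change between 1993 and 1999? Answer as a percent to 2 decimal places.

Deflate each year: 1993 → 6712.0/0.946 = 7095.14; 1999 → 12124.7/1.011 = 11992.78.
So real GDP changed by 11992.78/7095.14 − 1 = 0.6903, i.e. 69.03%.

69.03%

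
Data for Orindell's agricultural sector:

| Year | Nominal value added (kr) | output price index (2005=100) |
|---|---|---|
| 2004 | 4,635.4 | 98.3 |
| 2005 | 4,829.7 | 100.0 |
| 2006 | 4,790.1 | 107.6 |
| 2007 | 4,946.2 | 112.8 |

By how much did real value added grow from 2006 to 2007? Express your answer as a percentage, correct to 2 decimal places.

Real value added 2006 = 4790.1/1.076 = 4451.77.
Real value added 2007 = 4946.2/1.128 = 4384.93.
Change = 4384.93/4451.77 − 1 = -0.0150.

-1.50%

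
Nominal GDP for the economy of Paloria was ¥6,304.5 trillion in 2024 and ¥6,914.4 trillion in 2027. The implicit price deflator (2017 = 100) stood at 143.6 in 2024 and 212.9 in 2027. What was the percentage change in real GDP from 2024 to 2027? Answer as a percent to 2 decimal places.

-26.03%

Deflate each year: 2024 → 6304.5/1.436 = 4390.32; 2027 → 6914.4/2.129 = 3247.72.
So real GDP changed by 3247.72/4390.32 − 1 = -0.2603, i.e. -26.03%.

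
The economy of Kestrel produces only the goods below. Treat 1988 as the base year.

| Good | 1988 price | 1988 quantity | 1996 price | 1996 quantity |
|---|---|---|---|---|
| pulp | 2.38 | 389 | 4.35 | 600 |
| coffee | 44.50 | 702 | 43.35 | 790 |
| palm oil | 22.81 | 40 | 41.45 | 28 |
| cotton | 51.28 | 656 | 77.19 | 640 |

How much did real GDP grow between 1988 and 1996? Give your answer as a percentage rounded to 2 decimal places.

4.98%

Real GDP 1988 = Nominal GDP 1988 = 2.38·389 + 44.50·702 + 22.81·40 + 51.28·656 = 66716.90.
Real GDP 1996 (at 1988 prices) = 2.38·600 + 44.50·790 + 22.81·28 + 51.28·640 = 70040.88.
Real growth = 70040.88/66716.90 − 1 = 0.0498.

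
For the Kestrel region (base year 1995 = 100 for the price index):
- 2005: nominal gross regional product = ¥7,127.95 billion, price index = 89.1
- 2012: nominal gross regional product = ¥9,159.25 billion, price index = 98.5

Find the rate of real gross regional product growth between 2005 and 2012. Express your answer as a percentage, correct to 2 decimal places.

Deflate each year: 2005 → 7127.95/0.891 = 7999.94; 2012 → 9159.25/0.985 = 9298.73.
So real gross regional product changed by 9298.73/7999.94 − 1 = 0.1623, i.e. 16.23%.

16.23%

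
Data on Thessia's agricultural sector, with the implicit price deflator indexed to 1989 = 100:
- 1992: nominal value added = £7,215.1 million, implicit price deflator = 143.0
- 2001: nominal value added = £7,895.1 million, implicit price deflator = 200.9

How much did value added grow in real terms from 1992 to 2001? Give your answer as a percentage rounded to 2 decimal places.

-22.11%

Deflate each year: 1992 → 7215.1/1.430 = 5045.52; 2001 → 7895.1/2.009 = 3929.87.
So real value added changed by 3929.87/5045.52 − 1 = -0.2211, i.e. -22.11%.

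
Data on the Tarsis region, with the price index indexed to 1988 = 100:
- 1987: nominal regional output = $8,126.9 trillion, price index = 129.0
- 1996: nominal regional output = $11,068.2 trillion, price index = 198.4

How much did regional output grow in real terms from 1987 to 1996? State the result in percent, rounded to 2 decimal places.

Deflate each year: 1987 → 8126.9/1.290 = 6299.92; 1996 → 11068.2/1.984 = 5578.73.
So real regional output changed by 5578.73/6299.92 − 1 = -0.1145, i.e. -11.45%.

-11.45%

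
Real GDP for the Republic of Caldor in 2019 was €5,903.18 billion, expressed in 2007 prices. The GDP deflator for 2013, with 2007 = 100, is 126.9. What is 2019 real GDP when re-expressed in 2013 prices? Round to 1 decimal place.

Real GDP in 2013 prices = Real GDP in 2007 prices × (P_2013/P_2007) = 5903.18 × 1.269 = 7491.14.

€7,491.1 billion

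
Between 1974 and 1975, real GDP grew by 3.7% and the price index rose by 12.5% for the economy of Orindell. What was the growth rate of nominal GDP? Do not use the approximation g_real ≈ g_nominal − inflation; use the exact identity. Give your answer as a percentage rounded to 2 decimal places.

16.66%

(1 + g_nom) = (1 + g_real)(1 + π) = 1.0370 × 1.1250 = 1.16663.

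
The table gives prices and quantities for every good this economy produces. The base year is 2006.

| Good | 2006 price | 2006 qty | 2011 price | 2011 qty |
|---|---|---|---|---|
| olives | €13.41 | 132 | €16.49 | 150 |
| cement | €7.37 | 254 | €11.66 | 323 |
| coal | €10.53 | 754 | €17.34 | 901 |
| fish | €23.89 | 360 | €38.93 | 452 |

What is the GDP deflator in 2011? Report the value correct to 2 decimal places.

Nominal GDP 2011 = 16.49·150 + 11.66·323 + 17.34·901 + 38.93·452 = 39459.38.
Real GDP 2011 (at 2006 prices) = 13.41·150 + 7.37·323 + 10.53·901 + 23.89·452 = 24677.82.
Deflator = Nominal/Real × 100 = 39459.38/24677.82 × 100 = 159.898.

159.90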